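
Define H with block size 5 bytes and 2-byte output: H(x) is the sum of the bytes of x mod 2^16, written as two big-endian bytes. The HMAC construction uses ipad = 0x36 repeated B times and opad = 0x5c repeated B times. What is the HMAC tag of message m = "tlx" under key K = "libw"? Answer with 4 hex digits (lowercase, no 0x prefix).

0208

Key "libw" = 6c 69 62 77 is 4 bytes ≤ B = 5; zero-pad to 5 bytes: K' = 6c 69 62 77 00.
K' ⊕ ipad = 5a 5f 54 41 36.  K' ⊕ opad = 30 35 3e 2b 5c.
Inner input = (K'⊕ipad) ∥ m = 5a 5f 54 41 36 ∥ 74 6c 78.
Inner hash: sum = 90+95+84+65+54+116+108+120 = 732 → 02 dc.
Outer input = (K'⊕opad) ∥ inner = 30 35 3e 2b 5c ∥ 02 dc.
Outer hash (tag): sum = 48+53+62+43+92+2+220 = 520 → 02 08.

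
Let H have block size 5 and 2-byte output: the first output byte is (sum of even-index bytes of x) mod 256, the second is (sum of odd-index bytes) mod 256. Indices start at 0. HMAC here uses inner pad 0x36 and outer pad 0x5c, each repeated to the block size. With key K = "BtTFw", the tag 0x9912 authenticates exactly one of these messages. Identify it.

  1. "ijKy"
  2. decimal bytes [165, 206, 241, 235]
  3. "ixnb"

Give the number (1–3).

Key "BtTFw" = 42 74 54 46 77 is exactly B = 5 bytes: K' = 42 74 54 46 77.
K' ⊕ ipad = 74 42 62 70 41; K' ⊕ opad = 1e 28 08 1a 2b.
m1: inner = H(74 42 62 70 41 69 6a 4b 79) = fa 66; tag = H(1e 28 08 1a 2b fa 66) = b73c
m2: inner = H(74 42 62 70 41 a5 ce f1 eb) = d0 48; tag = H(1e 28 08 1a 2b d0 48) = 9912 ← matches
m3: inner = H(74 42 62 70 41 69 78 6e 62) = f1 89; tag = H(1e 28 08 1a 2b f1 89) = da33

2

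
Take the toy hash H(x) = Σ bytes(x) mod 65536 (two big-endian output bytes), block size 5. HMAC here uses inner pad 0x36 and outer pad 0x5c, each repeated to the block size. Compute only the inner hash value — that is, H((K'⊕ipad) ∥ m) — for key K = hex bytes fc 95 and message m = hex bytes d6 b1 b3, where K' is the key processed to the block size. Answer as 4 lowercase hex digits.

Key hex bytes fc 95 is 2 bytes ≤ B = 5; zero-pad to 5 bytes: K' = fc 95 00 00 00.
K' ⊕ ipad = ca a3 36 36 36.
Inner input = ca a3 36 36 36 ∥ d6 b1 b3.
Inner hash: sum = 202+163+54+54+54+214+177+179 = 1097 → 04 49.

0449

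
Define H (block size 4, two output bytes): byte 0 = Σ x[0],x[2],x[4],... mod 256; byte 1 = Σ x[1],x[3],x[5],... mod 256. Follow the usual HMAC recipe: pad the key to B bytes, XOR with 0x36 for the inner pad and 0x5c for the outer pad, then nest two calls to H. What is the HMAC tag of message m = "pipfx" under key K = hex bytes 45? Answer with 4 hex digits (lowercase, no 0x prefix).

Key hex bytes 45 is 1 byte ≤ B = 4; zero-pad to 4 bytes: K' = 45 00 00 00.
K' ⊕ ipad = 73 36 36 36.  K' ⊕ opad = 19 5c 5c 5c.
Inner input = (K'⊕ipad) ∥ m = 73 36 36 36 ∥ 70 69 70 66 78.
Inner hash: even-index sum = 513 mod 256 = 1; odd-index sum = 315 mod 256 = 59 → 01 3b.
Outer input = (K'⊕opad) ∥ inner = 19 5c 5c 5c ∥ 01 3b.
Outer hash (tag): even-index sum = 118 mod 256 = 118; odd-index sum = 243 mod 256 = 243 → 76 f3.

76f3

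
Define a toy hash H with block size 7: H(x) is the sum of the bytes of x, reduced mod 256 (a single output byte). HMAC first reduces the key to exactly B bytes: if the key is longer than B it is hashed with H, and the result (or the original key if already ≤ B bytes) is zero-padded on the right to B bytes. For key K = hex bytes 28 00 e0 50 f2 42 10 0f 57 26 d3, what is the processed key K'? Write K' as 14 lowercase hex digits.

|K| = 11 > B = 7, so first hash the key.
H(K): sum = 40+0+224+80+242+66+16+15+87+38+211 = 1019; mod 256 = 251 → fb.
Zero-pad H(K) = fb to 7 bytes: K' = fb 00 00 00 00 00 00.

fb000000000000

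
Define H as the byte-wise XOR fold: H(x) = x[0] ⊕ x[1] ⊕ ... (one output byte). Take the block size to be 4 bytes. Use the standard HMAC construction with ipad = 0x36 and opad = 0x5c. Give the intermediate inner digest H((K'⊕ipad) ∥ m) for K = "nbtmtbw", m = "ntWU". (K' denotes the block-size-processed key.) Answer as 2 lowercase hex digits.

6c

Key "nbtmtbw" = 6e 62 74 6d 74 62 77 is 7 bytes > B = 4, so hash it first: H(key) = 74, then zero-pad to 4 bytes: K' = 74 00 00 00.
K' ⊕ ipad = 42 36 36 36.
Inner input = 42 36 36 36 ∥ 6e 74 57 55.
Inner hash: XOR 42⊕36⊕36⊕36⊕6e⊕74⊕57⊕55 = 6c.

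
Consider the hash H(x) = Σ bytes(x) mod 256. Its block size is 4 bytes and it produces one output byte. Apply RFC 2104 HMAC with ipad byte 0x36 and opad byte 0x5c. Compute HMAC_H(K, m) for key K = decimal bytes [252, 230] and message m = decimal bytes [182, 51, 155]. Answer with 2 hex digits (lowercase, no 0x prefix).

Key decimal bytes [252, 230] = fc e6 is 2 bytes ≤ B = 4; zero-pad to 4 bytes: K' = fc e6 00 00.
K' ⊕ ipad = ca d0 36 36.  K' ⊕ opad = a0 ba 5c 5c.
Inner input = (K'⊕ipad) ∥ m = ca d0 36 36 ∥ b6 33 9b.
Inner hash: sum = 202+208+54+54+182+51+155 = 906; mod 256 = 138 → 8a.
Outer input = (K'⊕opad) ∥ inner = a0 ba 5c 5c ∥ 8a.
Outer hash (tag): sum = 160+186+92+92+138 = 668; mod 256 = 156 → 9c.

9c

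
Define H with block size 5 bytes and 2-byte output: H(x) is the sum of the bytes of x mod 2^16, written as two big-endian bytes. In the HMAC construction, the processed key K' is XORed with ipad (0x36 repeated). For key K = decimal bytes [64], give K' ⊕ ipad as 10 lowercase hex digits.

7636363636

Key decimal bytes [64] = 40 is 1 byte ≤ B = 5; zero-pad to 5 bytes: K' = 40 00 00 00 00.
XOR each byte with 0x36: 40⊕36=76, 00⊕36=36, 00⊕36=36, 00⊕36=36, 00⊕36=36.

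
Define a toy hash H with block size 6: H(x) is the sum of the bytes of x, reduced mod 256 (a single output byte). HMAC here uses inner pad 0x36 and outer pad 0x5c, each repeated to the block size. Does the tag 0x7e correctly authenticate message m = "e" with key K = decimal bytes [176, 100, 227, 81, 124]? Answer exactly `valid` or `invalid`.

Key decimal bytes [176, 100, 227, 81, 124] = b0 64 e3 51 7c is 5 bytes ≤ B = 6; zero-pad to 6 bytes: K' = b0 64 e3 51 7c 00.
K' ⊕ ipad = 86 52 d5 67 4a 36; K' ⊕ opad = ec 38 bf 0d 20 5c.
Inner hash: sum = 134+82+213+103+74+54+101 = 761; mod 256 = 249 → f9.
Outer hash (recomputed tag): sum = 236+56+191+13+32+92+249 = 869; mod 256 = 101 → 65.
Recomputed tag = 65; claimed = 7e → mismatch.

invalid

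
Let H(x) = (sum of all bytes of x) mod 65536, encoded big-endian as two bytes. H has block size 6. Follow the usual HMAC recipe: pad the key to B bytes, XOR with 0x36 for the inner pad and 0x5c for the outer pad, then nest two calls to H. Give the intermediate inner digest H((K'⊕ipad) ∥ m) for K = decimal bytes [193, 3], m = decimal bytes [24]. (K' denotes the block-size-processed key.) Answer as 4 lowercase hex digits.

021c

Key decimal bytes [193, 3] = c1 03 is 2 bytes ≤ B = 6; zero-pad to 6 bytes: K' = c1 03 00 00 00 00.
K' ⊕ ipad = f7 35 36 36 36 36.
Inner input = f7 35 36 36 36 36 ∥ 18.
Inner hash: sum = 247+53+54+54+54+54+24 = 540 → 02 1c.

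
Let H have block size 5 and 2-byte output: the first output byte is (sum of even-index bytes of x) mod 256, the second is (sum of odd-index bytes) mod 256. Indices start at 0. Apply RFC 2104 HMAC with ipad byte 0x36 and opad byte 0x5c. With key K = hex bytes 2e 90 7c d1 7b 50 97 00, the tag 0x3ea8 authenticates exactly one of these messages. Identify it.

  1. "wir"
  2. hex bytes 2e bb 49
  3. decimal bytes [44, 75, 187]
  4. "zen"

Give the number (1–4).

1

Key hex bytes 2e 90 7c d1 7b 50 97 00 is 8 bytes > B = 5, so hash it first: H(key) = bc b1, then zero-pad to 5 bytes: K' = bc b1 00 00 00.
K' ⊕ ipad = 8a 87 36 36 36; K' ⊕ opad = e0 ed 5c 5c 5c.
m1: inner = H(8a 87 36 36 36 77 69 72) = 5f a6; tag = H(e0 ed 5c 5c 5c 5f a6) = 3ea8 ← matches
m2: inner = H(8a 87 36 36 36 2e bb 49) = b1 34; tag = H(e0 ed 5c 5c 5c b1 34) = ccfa
m3: inner = H(8a 87 36 36 36 2c 4b bb) = 41 a4; tag = H(e0 ed 5c 5c 5c 41 a4) = 3c8a
m4: inner = H(8a 87 36 36 36 7a 65 6e) = 5b a5; tag = H(e0 ed 5c 5c 5c 5b a5) = 3da4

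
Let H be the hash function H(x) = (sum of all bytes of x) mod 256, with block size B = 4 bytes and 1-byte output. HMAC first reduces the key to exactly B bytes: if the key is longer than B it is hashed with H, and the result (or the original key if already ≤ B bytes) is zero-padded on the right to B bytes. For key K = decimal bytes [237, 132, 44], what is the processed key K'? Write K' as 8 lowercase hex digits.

Key decimal bytes [237, 132, 44] = ed 84 2c is 3 bytes ≤ B = 4; zero-pad to 4 bytes: K' = ed 84 2c 00.

ed842c00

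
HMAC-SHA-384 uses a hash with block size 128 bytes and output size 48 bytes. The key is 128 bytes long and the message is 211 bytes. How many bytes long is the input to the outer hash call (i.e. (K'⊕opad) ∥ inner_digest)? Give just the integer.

176

Key is 128 ≤ 128 bytes, zero-padded: |K'| = 128.
Outer input = (K'⊕opad) ∥ H(inner) → 128 + 48 = 176 bytes.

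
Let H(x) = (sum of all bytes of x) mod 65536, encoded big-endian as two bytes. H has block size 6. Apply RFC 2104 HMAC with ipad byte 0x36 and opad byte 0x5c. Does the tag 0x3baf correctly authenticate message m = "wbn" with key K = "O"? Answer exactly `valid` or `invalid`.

Key "O" = 4f is 1 byte ≤ B = 6; zero-pad to 6 bytes: K' = 4f 00 00 00 00 00.
K' ⊕ ipad = 79 36 36 36 36 36; K' ⊕ opad = 13 5c 5c 5c 5c 5c.
Inner hash: sum = 121+54+54+54+54+54+119+98+110 = 718 → 02 ce.
Outer hash (recomputed tag): sum = 19+92+92+92+92+92+2+206 = 687 → 02 af.
Recomputed tag = 02af; claimed = 3baf → mismatch.

invalid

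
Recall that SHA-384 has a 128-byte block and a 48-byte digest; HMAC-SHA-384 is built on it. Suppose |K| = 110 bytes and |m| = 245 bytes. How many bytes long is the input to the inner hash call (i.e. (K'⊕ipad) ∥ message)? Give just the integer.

Key is 110 ≤ 128 bytes, zero-padded: |K'| = 128.
Inner input = (K'⊕ipad) ∥ m → 128 + 245 = 373 bytes.

373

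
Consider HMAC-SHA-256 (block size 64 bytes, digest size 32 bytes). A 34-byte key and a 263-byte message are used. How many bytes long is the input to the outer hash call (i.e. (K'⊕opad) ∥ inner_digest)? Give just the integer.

Key is 34 ≤ 64 bytes, zero-padded: |K'| = 64.
Outer input = (K'⊕opad) ∥ H(inner) → 64 + 32 = 96 bytes.

96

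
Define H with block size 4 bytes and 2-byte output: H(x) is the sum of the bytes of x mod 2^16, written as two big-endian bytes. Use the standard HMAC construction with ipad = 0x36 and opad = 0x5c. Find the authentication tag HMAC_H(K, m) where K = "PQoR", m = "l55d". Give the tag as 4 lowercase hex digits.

Key "PQoR" = 50 51 6f 52 is exactly B = 4 bytes: K' = 50 51 6f 52.
K' ⊕ ipad = 66 67 59 64.  K' ⊕ opad = 0c 0d 33 0e.
Inner input = (K'⊕ipad) ∥ m = 66 67 59 64 ∥ 6c 35 35 64.
Inner hash: sum = 102+103+89+100+108+53+53+100 = 708 → 02 c4.
Outer input = (K'⊕opad) ∥ inner = 0c 0d 33 0e ∥ 02 c4.
Outer hash (tag): sum = 12+13+51+14+2+196 = 288 → 01 20.

0120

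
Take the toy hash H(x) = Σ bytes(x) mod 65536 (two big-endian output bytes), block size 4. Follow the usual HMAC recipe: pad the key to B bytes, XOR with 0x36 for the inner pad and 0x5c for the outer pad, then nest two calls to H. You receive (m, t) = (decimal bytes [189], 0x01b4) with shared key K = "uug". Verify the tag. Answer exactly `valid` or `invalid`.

Key "uug" = 75 75 67 is 3 bytes ≤ B = 4; zero-pad to 4 bytes: K' = 75 75 67 00.
K' ⊕ ipad = 43 43 51 36; K' ⊕ opad = 29 29 3b 5c.
Inner hash: sum = 67+67+81+54+189 = 458 → 01 ca.
Outer hash (recomputed tag): sum = 41+41+59+92+1+202 = 436 → 01 b4.
Recomputed tag = 01b4; claimed = 01b4 → match.

valid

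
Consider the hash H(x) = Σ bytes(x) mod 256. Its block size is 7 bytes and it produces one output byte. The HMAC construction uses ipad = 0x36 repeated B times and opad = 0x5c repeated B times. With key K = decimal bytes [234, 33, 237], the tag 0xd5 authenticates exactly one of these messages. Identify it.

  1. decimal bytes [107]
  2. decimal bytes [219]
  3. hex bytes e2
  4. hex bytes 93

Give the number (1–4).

2

Key decimal bytes [234, 33, 237] = ea 21 ed is 3 bytes ≤ B = 7; zero-pad to 7 bytes: K' = ea 21 ed 00 00 00 00.
K' ⊕ ipad = dc 17 db 36 36 36 36; K' ⊕ opad = b6 7d b1 5c 5c 5c 5c.
m1: inner = H(dc 17 db 36 36 36 36 6b) = 11; tag = H(b6 7d b1 5c 5c 5c 5c 11) = 65
m2: inner = H(dc 17 db 36 36 36 36 db) = 81; tag = H(b6 7d b1 5c 5c 5c 5c 81) = d5 ← matches
m3: inner = H(dc 17 db 36 36 36 36 e2) = 88; tag = H(b6 7d b1 5c 5c 5c 5c 88) = dc
m4: inner = H(dc 17 db 36 36 36 36 93) = 39; tag = H(b6 7d b1 5c 5c 5c 5c 39) = 8d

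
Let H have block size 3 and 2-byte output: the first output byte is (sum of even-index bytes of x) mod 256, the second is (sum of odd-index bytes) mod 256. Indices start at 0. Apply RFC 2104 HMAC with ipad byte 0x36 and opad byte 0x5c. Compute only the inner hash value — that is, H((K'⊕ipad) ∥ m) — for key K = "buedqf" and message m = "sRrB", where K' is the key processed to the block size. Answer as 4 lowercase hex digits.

Key "buedqf" = 62 75 65 64 71 66 is 6 bytes > B = 3, so hash it first: H(key) = 38 3f, then zero-pad to 3 bytes: K' = 38 3f 00.
K' ⊕ ipad = 0e 09 36.
Inner input = 0e 09 36 ∥ 73 52 72 42.
Inner hash: even-index sum = 216 mod 256 = 216; odd-index sum = 238 mod 256 = 238 → d8 ee.

d8ee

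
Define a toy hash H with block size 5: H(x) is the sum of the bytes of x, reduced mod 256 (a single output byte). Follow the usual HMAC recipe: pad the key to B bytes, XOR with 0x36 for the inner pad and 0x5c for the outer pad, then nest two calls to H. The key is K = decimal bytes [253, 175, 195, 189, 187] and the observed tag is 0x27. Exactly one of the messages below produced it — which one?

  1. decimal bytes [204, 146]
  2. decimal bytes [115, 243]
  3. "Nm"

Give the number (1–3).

Key decimal bytes [253, 175, 195, 189, 187] = fd af c3 bd bb is exactly B = 5 bytes: K' = fd af c3 bd bb.
K' ⊕ ipad = cb 99 f5 8b 8d; K' ⊕ opad = a1 f3 9f e1 e7.
m1: inner = H(cb 99 f5 8b 8d cc 92) = cf; tag = H(a1 f3 9f e1 e7 cf) = ca
m2: inner = H(cb 99 f5 8b 8d 73 f3) = d7; tag = H(a1 f3 9f e1 e7 d7) = d2
m3: inner = H(cb 99 f5 8b 8d 4e 6d) = 2c; tag = H(a1 f3 9f e1 e7 2c) = 27 ← matches

3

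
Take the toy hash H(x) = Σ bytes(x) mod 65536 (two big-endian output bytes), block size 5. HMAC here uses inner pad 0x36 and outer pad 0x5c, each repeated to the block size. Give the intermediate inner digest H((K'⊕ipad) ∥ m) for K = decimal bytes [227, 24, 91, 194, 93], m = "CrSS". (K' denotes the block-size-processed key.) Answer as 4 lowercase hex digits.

Key decimal bytes [227, 24, 91, 194, 93] = e3 18 5b c2 5d is exactly B = 5 bytes: K' = e3 18 5b c2 5d.
K' ⊕ ipad = d5 2e 6d f4 6b.
Inner input = d5 2e 6d f4 6b ∥ 43 72 53 53.
Inner hash: sum = 213+46+109+244+107+67+114+83+83 = 1066 → 04 2a.

042a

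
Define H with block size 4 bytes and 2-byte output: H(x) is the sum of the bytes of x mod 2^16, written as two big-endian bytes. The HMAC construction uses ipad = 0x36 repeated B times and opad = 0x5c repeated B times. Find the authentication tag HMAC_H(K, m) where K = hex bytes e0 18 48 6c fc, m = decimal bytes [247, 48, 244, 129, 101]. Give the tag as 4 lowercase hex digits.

024d

Key hex bytes e0 18 48 6c fc is 5 bytes > B = 4, so hash it first: H(key) = 02 a8, then zero-pad to 4 bytes: K' = 02 a8 00 00.
K' ⊕ ipad = 34 9e 36 36.  K' ⊕ opad = 5e f4 5c 5c.
Inner input = (K'⊕ipad) ∥ m = 34 9e 36 36 ∥ f7 30 f4 81 65.
Inner hash: sum = 52+158+54+54+247+48+244+129+101 = 1087 → 04 3f.
Outer input = (K'⊕opad) ∥ inner = 5e f4 5c 5c ∥ 04 3f.
Outer hash (tag): sum = 94+244+92+92+4+63 = 589 → 02 4d.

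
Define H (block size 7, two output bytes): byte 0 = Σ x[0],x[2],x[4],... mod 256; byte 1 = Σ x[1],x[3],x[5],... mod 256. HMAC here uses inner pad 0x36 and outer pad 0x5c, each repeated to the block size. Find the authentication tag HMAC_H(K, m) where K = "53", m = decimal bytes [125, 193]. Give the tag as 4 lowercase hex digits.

Key "53" = 35 33 is 2 bytes ≤ B = 7; zero-pad to 7 bytes: K' = 35 33 00 00 00 00 00.
K' ⊕ ipad = 03 05 36 36 36 36 36.  K' ⊕ opad = 69 6f 5c 5c 5c 5c 5c.
Inner input = (K'⊕ipad) ∥ m = 03 05 36 36 36 36 36 ∥ 7d c1.
Inner hash: even-index sum = 358 mod 256 = 102; odd-index sum = 238 mod 256 = 238 → 66 ee.
Outer input = (K'⊕opad) ∥ inner = 69 6f 5c 5c 5c 5c 5c ∥ 66 ee.
Outer hash (tag): even-index sum = 619 mod 256 = 107; odd-index sum = 397 mod 256 = 141 → 6b 8d.

6b8d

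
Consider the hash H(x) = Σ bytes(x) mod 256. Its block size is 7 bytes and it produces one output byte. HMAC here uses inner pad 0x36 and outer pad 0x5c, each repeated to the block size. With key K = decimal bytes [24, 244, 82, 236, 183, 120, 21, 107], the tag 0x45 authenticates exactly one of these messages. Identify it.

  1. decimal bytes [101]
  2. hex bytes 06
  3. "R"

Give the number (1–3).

Key decimal bytes [24, 244, 82, 236, 183, 120, 21, 107] = 18 f4 52 ec b7 78 15 6b is 8 bytes > B = 7, so hash it first: H(key) = f9, then zero-pad to 7 bytes: K' = f9 00 00 00 00 00 00.
K' ⊕ ipad = cf 36 36 36 36 36 36; K' ⊕ opad = a5 5c 5c 5c 5c 5c 5c.
m1: inner = H(cf 36 36 36 36 36 36 65) = 78; tag = H(a5 5c 5c 5c 5c 5c 5c 78) = 45 ← matches
m2: inner = H(cf 36 36 36 36 36 36 06) = 19; tag = H(a5 5c 5c 5c 5c 5c 5c 19) = e6
m3: inner = H(cf 36 36 36 36 36 36 52) = 65; tag = H(a5 5c 5c 5c 5c 5c 5c 65) = 32

1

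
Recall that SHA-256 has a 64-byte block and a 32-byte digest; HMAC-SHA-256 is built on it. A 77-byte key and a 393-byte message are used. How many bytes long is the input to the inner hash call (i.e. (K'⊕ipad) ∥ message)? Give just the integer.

457

Key is 77 > 64 bytes, so it is hashed to 32 bytes then zero-padded to 64: |K'| = 64.
Inner input = (K'⊕ipad) ∥ m → 64 + 393 = 457 bytes.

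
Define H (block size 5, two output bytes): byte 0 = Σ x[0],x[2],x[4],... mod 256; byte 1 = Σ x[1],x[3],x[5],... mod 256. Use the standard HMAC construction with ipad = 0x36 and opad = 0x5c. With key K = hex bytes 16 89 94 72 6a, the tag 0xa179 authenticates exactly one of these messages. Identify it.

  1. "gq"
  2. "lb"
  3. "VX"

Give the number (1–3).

3

Key hex bytes 16 89 94 72 6a is exactly B = 5 bytes: K' = 16 89 94 72 6a.
K' ⊕ ipad = 20 bf a2 44 5c; K' ⊕ opad = 4a d5 c8 2e 36.
m1: inner = H(20 bf a2 44 5c 67 71) = 8f 6a; tag = H(4a d5 c8 2e 36 8f 6a) = b292
m2: inner = H(20 bf a2 44 5c 6c 62) = 80 6f; tag = H(4a d5 c8 2e 36 80 6f) = b783
m3: inner = H(20 bf a2 44 5c 56 58) = 76 59; tag = H(4a d5 c8 2e 36 76 59) = a179 ← matches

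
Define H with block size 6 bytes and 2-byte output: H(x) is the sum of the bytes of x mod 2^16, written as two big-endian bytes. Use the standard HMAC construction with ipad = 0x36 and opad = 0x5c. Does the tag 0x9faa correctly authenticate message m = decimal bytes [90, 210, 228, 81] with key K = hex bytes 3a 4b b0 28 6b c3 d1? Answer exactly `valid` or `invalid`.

invalid

Key hex bytes 3a 4b b0 28 6b c3 d1 is 7 bytes > B = 6, so hash it first: H(key) = 03 5c, then zero-pad to 6 bytes: K' = 03 5c 00 00 00 00.
K' ⊕ ipad = 35 6a 36 36 36 36; K' ⊕ opad = 5f 00 5c 5c 5c 5c.
Inner hash: sum = 53+106+54+54+54+54+90+210+228+81 = 984 → 03 d8.
Outer hash (recomputed tag): sum = 95+0+92+92+92+92+3+216 = 682 → 02 aa.
Recomputed tag = 02aa; claimed = 9faa → mismatch.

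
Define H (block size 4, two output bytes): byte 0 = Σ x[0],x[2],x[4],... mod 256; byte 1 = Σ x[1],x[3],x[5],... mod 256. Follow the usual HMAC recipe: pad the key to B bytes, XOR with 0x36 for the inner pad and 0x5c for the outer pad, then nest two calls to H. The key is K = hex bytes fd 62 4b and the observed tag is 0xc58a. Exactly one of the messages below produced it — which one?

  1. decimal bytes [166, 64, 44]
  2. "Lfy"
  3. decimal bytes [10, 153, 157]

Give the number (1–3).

2

Key hex bytes fd 62 4b is 3 bytes ≤ B = 4; zero-pad to 4 bytes: K' = fd 62 4b 00.
K' ⊕ ipad = cb 54 7d 36; K' ⊕ opad = a1 3e 17 5c.
m1: inner = H(cb 54 7d 36 a6 40 2c) = 1a ca; tag = H(a1 3e 17 5c 1a ca) = d264
m2: inner = H(cb 54 7d 36 4c 66 79) = 0d f0; tag = H(a1 3e 17 5c 0d f0) = c58a ← matches
m3: inner = H(cb 54 7d 36 0a 99 9d) = ef 23; tag = H(a1 3e 17 5c ef 23) = a7bd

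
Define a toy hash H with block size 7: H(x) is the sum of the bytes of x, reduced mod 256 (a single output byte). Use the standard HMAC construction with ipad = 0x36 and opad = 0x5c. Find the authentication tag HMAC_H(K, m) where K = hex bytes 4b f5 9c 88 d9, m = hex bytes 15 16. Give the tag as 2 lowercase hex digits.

Key hex bytes 4b f5 9c 88 d9 is 5 bytes ≤ B = 7; zero-pad to 7 bytes: K' = 4b f5 9c 88 d9 00 00.
K' ⊕ ipad = 7d c3 aa be ef 36 36.  K' ⊕ opad = 17 a9 c0 d4 85 5c 5c.
Inner input = (K'⊕ipad) ∥ m = 7d c3 aa be ef 36 36 ∥ 15 16.
Inner hash: sum = 125+195+170+190+239+54+54+21+22 = 1070; mod 256 = 46 → 2e.
Outer input = (K'⊕opad) ∥ inner = 17 a9 c0 d4 85 5c 5c ∥ 2e.
Outer hash (tag): sum = 23+169+192+212+133+92+92+46 = 959; mod 256 = 191 → bf.

bf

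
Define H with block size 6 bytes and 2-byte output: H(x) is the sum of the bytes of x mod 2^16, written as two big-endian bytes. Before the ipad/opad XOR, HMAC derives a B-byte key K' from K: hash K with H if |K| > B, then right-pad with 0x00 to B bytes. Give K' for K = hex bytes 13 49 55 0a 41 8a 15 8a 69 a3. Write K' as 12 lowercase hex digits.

|K| = 10 > B = 6, so first hash the key.
H(K): sum = 19+73+85+10+65+138+21+138+105+163 = 817 → 03 31.
Zero-pad H(K) = 03 31 to 6 bytes: K' = 03 31 00 00 00 00.

033100000000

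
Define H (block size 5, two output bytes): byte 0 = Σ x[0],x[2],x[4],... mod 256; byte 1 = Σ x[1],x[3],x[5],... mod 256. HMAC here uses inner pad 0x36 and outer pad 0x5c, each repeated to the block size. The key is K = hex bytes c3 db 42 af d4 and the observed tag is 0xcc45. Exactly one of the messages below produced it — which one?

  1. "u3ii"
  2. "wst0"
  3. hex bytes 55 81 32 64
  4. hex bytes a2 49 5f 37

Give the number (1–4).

Key hex bytes c3 db 42 af d4 is exactly B = 5 bytes: K' = c3 db 42 af d4.
K' ⊕ ipad = f5 ed 74 99 e2; K' ⊕ opad = 9f 87 1e f3 88.
m1: inner = H(f5 ed 74 99 e2 75 33 69 69) = e7 64; tag = H(9f 87 1e f3 88 e7 64) = a961
m2: inner = H(f5 ed 74 99 e2 77 73 74 30) = ee 71; tag = H(9f 87 1e f3 88 ee 71) = b668
m3: inner = H(f5 ed 74 99 e2 55 81 32 64) = 30 0d; tag = H(9f 87 1e f3 88 30 0d) = 52aa
m4: inner = H(f5 ed 74 99 e2 a2 49 5f 37) = cb 87; tag = H(9f 87 1e f3 88 cb 87) = cc45 ← matches

4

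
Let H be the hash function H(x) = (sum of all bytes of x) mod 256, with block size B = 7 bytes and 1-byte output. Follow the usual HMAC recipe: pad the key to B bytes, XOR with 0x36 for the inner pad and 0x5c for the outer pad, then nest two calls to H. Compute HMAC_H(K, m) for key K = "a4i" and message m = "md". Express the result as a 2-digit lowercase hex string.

Key "a4i" = 61 34 69 is 3 bytes ≤ B = 7; zero-pad to 7 bytes: K' = 61 34 69 00 00 00 00.
K' ⊕ ipad = 57 02 5f 36 36 36 36.  K' ⊕ opad = 3d 68 35 5c 5c 5c 5c.
Inner input = (K'⊕ipad) ∥ m = 57 02 5f 36 36 36 36 ∥ 6d 64.
Inner hash: sum = 87+2+95+54+54+54+54+109+100 = 609; mod 256 = 97 → 61.
Outer input = (K'⊕opad) ∥ inner = 3d 68 35 5c 5c 5c 5c ∥ 61.
Outer hash (tag): sum = 61+104+53+92+92+92+92+97 = 683; mod 256 = 171 → ab.

ab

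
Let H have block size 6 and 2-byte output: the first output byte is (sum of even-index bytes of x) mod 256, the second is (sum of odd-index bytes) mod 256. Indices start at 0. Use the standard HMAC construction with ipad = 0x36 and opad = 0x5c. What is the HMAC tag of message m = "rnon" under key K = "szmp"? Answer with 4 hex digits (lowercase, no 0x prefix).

Key "szmp" = 73 7a 6d 70 is 4 bytes ≤ B = 6; zero-pad to 6 bytes: K' = 73 7a 6d 70 00 00.
K' ⊕ ipad = 45 4c 5b 46 36 36.  K' ⊕ opad = 2f 26 31 2c 5c 5c.
Inner input = (K'⊕ipad) ∥ m = 45 4c 5b 46 36 36 ∥ 72 6e 6f 6e.
Inner hash: even-index sum = 439 mod 256 = 183; odd-index sum = 420 mod 256 = 164 → b7 a4.
Outer input = (K'⊕opad) ∥ inner = 2f 26 31 2c 5c 5c ∥ b7 a4.
Outer hash (tag): even-index sum = 371 mod 256 = 115; odd-index sum = 338 mod 256 = 82 → 73 52.

7352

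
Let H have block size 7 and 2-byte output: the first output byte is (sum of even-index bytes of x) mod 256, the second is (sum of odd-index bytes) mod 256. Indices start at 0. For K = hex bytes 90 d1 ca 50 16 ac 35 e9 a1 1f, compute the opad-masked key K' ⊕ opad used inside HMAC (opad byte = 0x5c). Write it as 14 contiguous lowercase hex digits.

1a895c5c5c5c5c

Key hex bytes 90 d1 ca 50 16 ac 35 e9 a1 1f is 10 bytes > B = 7, so hash it first: H(key) = 46 d5, then zero-pad to 7 bytes: K' = 46 d5 00 00 00 00 00.
XOR each byte with 0x5c: 46⊕5c=1a, d5⊕5c=89, 00⊕5c=5c, 00⊕5c=5c, 00⊕5c=5c, 00⊕5c=5c, 00⊕5c=5c.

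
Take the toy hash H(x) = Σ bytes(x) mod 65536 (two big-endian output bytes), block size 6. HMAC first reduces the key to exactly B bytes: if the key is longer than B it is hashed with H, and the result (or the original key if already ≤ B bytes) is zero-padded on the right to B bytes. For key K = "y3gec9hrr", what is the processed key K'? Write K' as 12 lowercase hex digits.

036000000000

|K| = 9 > B = 6, so first hash the key.
H(K): sum = 121+51+103+101+99+57+104+114+114 = 864 → 03 60.
Zero-pad H(K) = 03 60 to 6 bytes: K' = 03 60 00 00 00 00.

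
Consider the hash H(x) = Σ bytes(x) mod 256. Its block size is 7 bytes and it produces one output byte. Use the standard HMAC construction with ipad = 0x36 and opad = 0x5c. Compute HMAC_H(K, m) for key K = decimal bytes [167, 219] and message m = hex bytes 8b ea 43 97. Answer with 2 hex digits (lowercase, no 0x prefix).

29

Key decimal bytes [167, 219] = a7 db is 2 bytes ≤ B = 7; zero-pad to 7 bytes: K' = a7 db 00 00 00 00 00.
K' ⊕ ipad = 91 ed 36 36 36 36 36.  K' ⊕ opad = fb 87 5c 5c 5c 5c 5c.
Inner input = (K'⊕ipad) ∥ m = 91 ed 36 36 36 36 36 ∥ 8b ea 43 97.
Inner hash: sum = 145+237+54+54+54+54+54+139+234+67+151 = 1243; mod 256 = 219 → db.
Outer input = (K'⊕opad) ∥ inner = fb 87 5c 5c 5c 5c 5c ∥ db.
Outer hash (tag): sum = 251+135+92+92+92+92+92+219 = 1065; mod 256 = 41 → 29.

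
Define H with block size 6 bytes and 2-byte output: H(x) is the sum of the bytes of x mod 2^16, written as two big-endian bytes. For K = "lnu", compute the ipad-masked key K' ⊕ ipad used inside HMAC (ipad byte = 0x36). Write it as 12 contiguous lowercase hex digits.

Key "lnu" = 6c 6e 75 is 3 bytes ≤ B = 6; zero-pad to 6 bytes: K' = 6c 6e 75 00 00 00.
XOR each byte with 0x36: 6c⊕36=5a, 6e⊕36=58, 75⊕36=43, 00⊕36=36, 00⊕36=36, 00⊕36=36.

5a5843363636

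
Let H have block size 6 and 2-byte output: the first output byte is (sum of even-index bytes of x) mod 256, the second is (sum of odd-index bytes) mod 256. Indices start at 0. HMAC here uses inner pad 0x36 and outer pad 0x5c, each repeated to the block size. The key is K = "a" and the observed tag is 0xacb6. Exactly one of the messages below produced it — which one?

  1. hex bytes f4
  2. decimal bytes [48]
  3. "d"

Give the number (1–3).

1

Key "a" = 61 is 1 byte ≤ B = 6; zero-pad to 6 bytes: K' = 61 00 00 00 00 00.
K' ⊕ ipad = 57 36 36 36 36 36; K' ⊕ opad = 3d 5c 5c 5c 5c 5c.
m1: inner = H(57 36 36 36 36 36 f4) = b7 a2; tag = H(3d 5c 5c 5c 5c 5c b7 a2) = acb6 ← matches
m2: inner = H(57 36 36 36 36 36 30) = f3 a2; tag = H(3d 5c 5c 5c 5c 5c f3 a2) = e8b6
m3: inner = H(57 36 36 36 36 36 64) = 27 a2; tag = H(3d 5c 5c 5c 5c 5c 27 a2) = 1cb6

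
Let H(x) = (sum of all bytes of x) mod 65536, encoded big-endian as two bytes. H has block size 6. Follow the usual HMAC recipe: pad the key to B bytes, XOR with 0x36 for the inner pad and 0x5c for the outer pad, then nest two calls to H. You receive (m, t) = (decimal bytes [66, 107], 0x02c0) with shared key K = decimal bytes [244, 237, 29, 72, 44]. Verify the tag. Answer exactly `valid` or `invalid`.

valid

Key decimal bytes [244, 237, 29, 72, 44] = f4 ed 1d 48 2c is 5 bytes ≤ B = 6; zero-pad to 6 bytes: K' = f4 ed 1d 48 2c 00.
K' ⊕ ipad = c2 db 2b 7e 1a 36; K' ⊕ opad = a8 b1 41 14 70 5c.
Inner hash: sum = 194+219+43+126+26+54+66+107 = 835 → 03 43.
Outer hash (recomputed tag): sum = 168+177+65+20+112+92+3+67 = 704 → 02 c0.
Recomputed tag = 02c0; claimed = 02c0 → match.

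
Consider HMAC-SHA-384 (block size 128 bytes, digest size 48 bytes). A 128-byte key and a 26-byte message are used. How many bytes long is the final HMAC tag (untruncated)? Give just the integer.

The tag is one SHA-384 digest: 48 bytes.

48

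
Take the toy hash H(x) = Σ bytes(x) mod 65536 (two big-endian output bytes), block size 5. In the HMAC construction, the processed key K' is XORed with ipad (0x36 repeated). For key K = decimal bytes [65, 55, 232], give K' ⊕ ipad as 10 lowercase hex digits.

Key decimal bytes [65, 55, 232] = 41 37 e8 is 3 bytes ≤ B = 5; zero-pad to 5 bytes: K' = 41 37 e8 00 00.
XOR each byte with 0x36: 41⊕36=77, 37⊕36=01, e8⊕36=de, 00⊕36=36, 00⊕36=36.

7701de3636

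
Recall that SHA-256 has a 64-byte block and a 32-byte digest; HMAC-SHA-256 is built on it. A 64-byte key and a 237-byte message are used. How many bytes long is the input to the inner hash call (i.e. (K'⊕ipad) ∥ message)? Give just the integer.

Key is 64 ≤ 64 bytes, zero-padded: |K'| = 64.
Inner input = (K'⊕ipad) ∥ m → 64 + 237 = 301 bytes.

301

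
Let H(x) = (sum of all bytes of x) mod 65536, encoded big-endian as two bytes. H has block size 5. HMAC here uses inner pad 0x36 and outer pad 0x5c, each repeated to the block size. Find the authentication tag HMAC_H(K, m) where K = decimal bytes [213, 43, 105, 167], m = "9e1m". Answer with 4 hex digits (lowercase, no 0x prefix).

Key decimal bytes [213, 43, 105, 167] = d5 2b 69 a7 is 4 bytes ≤ B = 5; zero-pad to 5 bytes: K' = d5 2b 69 a7 00.
K' ⊕ ipad = e3 1d 5f 91 36.  K' ⊕ opad = 89 77 35 fb 5c.
Inner input = (K'⊕ipad) ∥ m = e3 1d 5f 91 36 ∥ 39 65 31 6d.
Inner hash: sum = 227+29+95+145+54+57+101+49+109 = 866 → 03 62.
Outer input = (K'⊕opad) ∥ inner = 89 77 35 fb 5c ∥ 03 62.
Outer hash (tag): sum = 137+119+53+251+92+3+98 = 753 → 02 f1.

02f1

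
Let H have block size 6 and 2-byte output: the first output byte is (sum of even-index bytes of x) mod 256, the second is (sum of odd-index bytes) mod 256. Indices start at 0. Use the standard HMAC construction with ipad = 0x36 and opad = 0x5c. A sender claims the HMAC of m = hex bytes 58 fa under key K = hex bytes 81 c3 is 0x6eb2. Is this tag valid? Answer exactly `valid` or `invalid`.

invalid

Key hex bytes 81 c3 is 2 bytes ≤ B = 6; zero-pad to 6 bytes: K' = 81 c3 00 00 00 00.
K' ⊕ ipad = b7 f5 36 36 36 36; K' ⊕ opad = dd 9f 5c 5c 5c 5c.
Inner hash: even-index sum = 379 mod 256 = 123; odd-index sum = 603 mod 256 = 91 → 7b 5b.
Outer hash (recomputed tag): even-index sum = 528 mod 256 = 16; odd-index sum = 434 mod 256 = 178 → 10 b2.
Recomputed tag = 10b2; claimed = 6eb2 → mismatch.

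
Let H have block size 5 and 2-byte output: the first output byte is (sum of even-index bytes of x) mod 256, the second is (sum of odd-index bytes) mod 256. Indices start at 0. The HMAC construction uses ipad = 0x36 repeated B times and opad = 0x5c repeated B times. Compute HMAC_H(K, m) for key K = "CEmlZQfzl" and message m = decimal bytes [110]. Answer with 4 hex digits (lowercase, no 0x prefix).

Key "CEmlZQfzl" = 43 45 6d 6c 5a 51 66 7a 6c is 9 bytes > B = 5, so hash it first: H(key) = dc 7c, then zero-pad to 5 bytes: K' = dc 7c 00 00 00.
K' ⊕ ipad = ea 4a 36 36 36.  K' ⊕ opad = 80 20 5c 5c 5c.
Inner input = (K'⊕ipad) ∥ m = ea 4a 36 36 36 ∥ 6e.
Inner hash: even-index sum = 342 mod 256 = 86; odd-index sum = 238 mod 256 = 238 → 56 ee.
Outer input = (K'⊕opad) ∥ inner = 80 20 5c 5c 5c ∥ 56 ee.
Outer hash (tag): even-index sum = 550 mod 256 = 38; odd-index sum = 210 mod 256 = 210 → 26 d2.

26d2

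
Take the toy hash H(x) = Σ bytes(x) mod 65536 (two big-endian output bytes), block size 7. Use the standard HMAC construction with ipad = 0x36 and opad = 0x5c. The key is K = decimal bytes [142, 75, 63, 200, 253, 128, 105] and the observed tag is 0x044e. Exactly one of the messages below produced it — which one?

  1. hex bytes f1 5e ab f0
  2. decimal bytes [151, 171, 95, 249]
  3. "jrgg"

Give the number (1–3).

2

Key decimal bytes [142, 75, 63, 200, 253, 128, 105] = 8e 4b 3f c8 fd 80 69 is exactly B = 7 bytes: K' = 8e 4b 3f c8 fd 80 69.
K' ⊕ ipad = b8 7d 09 fe cb b6 5f; K' ⊕ opad = d2 17 63 94 a1 dc 35.
m1: inner = H(b8 7d 09 fe cb b6 5f f1 5e ab f0) = 07 06; tag = H(d2 17 63 94 a1 dc 35 07 06) = 039f
m2: inner = H(b8 7d 09 fe cb b6 5f 97 ab 5f f9) = 06 b6; tag = H(d2 17 63 94 a1 dc 35 06 b6) = 044e ← matches
m3: inner = H(b8 7d 09 fe cb b6 5f 6a 72 67 67) = 05 c6; tag = H(d2 17 63 94 a1 dc 35 05 c6) = 045d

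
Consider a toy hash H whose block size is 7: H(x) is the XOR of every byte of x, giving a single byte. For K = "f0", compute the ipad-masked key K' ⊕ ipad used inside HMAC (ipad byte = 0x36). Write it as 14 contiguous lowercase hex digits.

50063636363636

Key "f0" = 66 30 is 2 bytes ≤ B = 7; zero-pad to 7 bytes: K' = 66 30 00 00 00 00 00.
XOR each byte with 0x36: 66⊕36=50, 30⊕36=06, 00⊕36=36, 00⊕36=36, 00⊕36=36, 00⊕36=36, 00⊕36=36.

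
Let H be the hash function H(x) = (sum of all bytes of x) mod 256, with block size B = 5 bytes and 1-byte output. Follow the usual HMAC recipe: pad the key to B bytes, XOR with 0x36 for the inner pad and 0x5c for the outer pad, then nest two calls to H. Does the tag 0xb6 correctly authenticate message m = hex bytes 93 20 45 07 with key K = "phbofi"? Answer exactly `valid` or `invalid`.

invalid

Key "phbofi" = 70 68 62 6f 66 69 is 6 bytes > B = 5, so hash it first: H(key) = 78, then zero-pad to 5 bytes: K' = 78 00 00 00 00.
K' ⊕ ipad = 4e 36 36 36 36; K' ⊕ opad = 24 5c 5c 5c 5c.
Inner hash: sum = 78+54+54+54+54+147+32+69+7 = 549; mod 256 = 37 → 25.
Outer hash (recomputed tag): sum = 36+92+92+92+92+37 = 441; mod 256 = 185 → b9.
Recomputed tag = b9; claimed = b6 → mismatch.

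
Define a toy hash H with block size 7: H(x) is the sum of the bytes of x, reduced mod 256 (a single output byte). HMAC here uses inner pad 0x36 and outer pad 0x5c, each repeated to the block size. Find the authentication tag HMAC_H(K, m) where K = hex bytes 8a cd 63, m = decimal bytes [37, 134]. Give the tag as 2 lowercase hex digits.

Key hex bytes 8a cd 63 is 3 bytes ≤ B = 7; zero-pad to 7 bytes: K' = 8a cd 63 00 00 00 00.
K' ⊕ ipad = bc fb 55 36 36 36 36.  K' ⊕ opad = d6 91 3f 5c 5c 5c 5c.
Inner input = (K'⊕ipad) ∥ m = bc fb 55 36 36 36 36 ∥ 25 86.
Inner hash: sum = 188+251+85+54+54+54+54+37+134 = 911; mod 256 = 143 → 8f.
Outer input = (K'⊕opad) ∥ inner = d6 91 3f 5c 5c 5c 5c ∥ 8f.
Outer hash (tag): sum = 214+145+63+92+92+92+92+143 = 933; mod 256 = 165 → a5.

a5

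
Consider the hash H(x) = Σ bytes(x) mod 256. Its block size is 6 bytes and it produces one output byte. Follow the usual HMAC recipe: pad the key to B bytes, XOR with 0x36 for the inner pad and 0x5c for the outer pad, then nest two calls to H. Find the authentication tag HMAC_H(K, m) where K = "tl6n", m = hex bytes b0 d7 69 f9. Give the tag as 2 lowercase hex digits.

f5

Key "tl6n" = 74 6c 36 6e is 4 bytes ≤ B = 6; zero-pad to 6 bytes: K' = 74 6c 36 6e 00 00.
K' ⊕ ipad = 42 5a 00 58 36 36.  K' ⊕ opad = 28 30 6a 32 5c 5c.
Inner input = (K'⊕ipad) ∥ m = 42 5a 00 58 36 36 ∥ b0 d7 69 f9.
Inner hash: sum = 66+90+0+88+54+54+176+215+105+249 = 1097; mod 256 = 73 → 49.
Outer input = (K'⊕opad) ∥ inner = 28 30 6a 32 5c 5c ∥ 49.
Outer hash (tag): sum = 40+48+106+50+92+92+73 = 501; mod 256 = 245 → f5.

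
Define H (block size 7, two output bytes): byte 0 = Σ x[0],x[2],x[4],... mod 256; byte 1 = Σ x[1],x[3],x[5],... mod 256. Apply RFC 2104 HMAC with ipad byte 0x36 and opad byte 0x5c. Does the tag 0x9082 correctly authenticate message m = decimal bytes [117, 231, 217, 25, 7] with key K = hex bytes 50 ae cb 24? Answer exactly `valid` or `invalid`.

Key hex bytes 50 ae cb 24 is 4 bytes ≤ B = 7; zero-pad to 7 bytes: K' = 50 ae cb 24 00 00 00.
K' ⊕ ipad = 66 98 fd 12 36 36 36; K' ⊕ opad = 0c f2 97 78 5c 5c 5c.
Inner hash: even-index sum = 719 mod 256 = 207; odd-index sum = 565 mod 256 = 53 → cf 35.
Outer hash (recomputed tag): even-index sum = 400 mod 256 = 144; odd-index sum = 661 mod 256 = 149 → 90 95.
Recomputed tag = 9095; claimed = 9082 → mismatch.

invalid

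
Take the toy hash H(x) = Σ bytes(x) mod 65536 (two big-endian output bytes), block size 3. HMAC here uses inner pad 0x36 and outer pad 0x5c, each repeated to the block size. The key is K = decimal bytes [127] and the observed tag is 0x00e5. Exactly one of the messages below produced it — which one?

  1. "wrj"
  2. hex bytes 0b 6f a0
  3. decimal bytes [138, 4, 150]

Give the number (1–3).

Key decimal bytes [127] = 7f is 1 byte ≤ B = 3; zero-pad to 3 bytes: K' = 7f 00 00.
K' ⊕ ipad = 49 36 36; K' ⊕ opad = 23 5c 5c.
m1: inner = H(49 36 36 77 72 6a) = 02 08; tag = H(23 5c 5c 02 08) = 00e5 ← matches
m2: inner = H(49 36 36 0b 6f a0) = 01 cf; tag = H(23 5c 5c 01 cf) = 01ab
m3: inner = H(49 36 36 8a 04 96) = 01 d9; tag = H(23 5c 5c 01 d9) = 01b5

1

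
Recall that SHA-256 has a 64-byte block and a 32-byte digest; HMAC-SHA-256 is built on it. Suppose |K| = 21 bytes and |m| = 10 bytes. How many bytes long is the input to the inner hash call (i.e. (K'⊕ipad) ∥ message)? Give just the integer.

Key is 21 ≤ 64 bytes, zero-padded: |K'| = 64.
Inner input = (K'⊕ipad) ∥ m → 64 + 10 = 74 bytes.

74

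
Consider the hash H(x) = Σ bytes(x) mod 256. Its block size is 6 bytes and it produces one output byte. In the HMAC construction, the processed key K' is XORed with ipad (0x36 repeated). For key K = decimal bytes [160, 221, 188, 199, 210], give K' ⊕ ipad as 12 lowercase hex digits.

96eb8af1e436

Key decimal bytes [160, 221, 188, 199, 210] = a0 dd bc c7 d2 is 5 bytes ≤ B = 6; zero-pad to 6 bytes: K' = a0 dd bc c7 d2 00.
XOR each byte with 0x36: a0⊕36=96, dd⊕36=eb, bc⊕36=8a, c7⊕36=f1, d2⊕36=e4, 00⊕36=36.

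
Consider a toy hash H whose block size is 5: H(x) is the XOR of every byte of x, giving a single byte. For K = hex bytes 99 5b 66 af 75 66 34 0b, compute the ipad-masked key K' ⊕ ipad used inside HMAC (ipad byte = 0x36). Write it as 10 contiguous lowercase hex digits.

Key hex bytes 99 5b 66 af 75 66 34 0b is 8 bytes > B = 5, so hash it first: H(key) = 27, then zero-pad to 5 bytes: K' = 27 00 00 00 00.
XOR each byte with 0x36: 27⊕36=11, 00⊕36=36, 00⊕36=36, 00⊕36=36, 00⊕36=36.

1136363636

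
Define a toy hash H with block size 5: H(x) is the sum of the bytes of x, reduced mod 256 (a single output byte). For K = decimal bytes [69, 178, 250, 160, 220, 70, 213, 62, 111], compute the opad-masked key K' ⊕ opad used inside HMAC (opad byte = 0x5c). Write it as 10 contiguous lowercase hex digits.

Key decimal bytes [69, 178, 250, 160, 220, 70, 213, 62, 111] = 45 b2 fa a0 dc 46 d5 3e 6f is 9 bytes > B = 5, so hash it first: H(key) = 35, then zero-pad to 5 bytes: K' = 35 00 00 00 00.
XOR each byte with 0x5c: 35⊕5c=69, 00⊕5c=5c, 00⊕5c=5c, 00⊕5c=5c, 00⊕5c=5c.

695c5c5c5c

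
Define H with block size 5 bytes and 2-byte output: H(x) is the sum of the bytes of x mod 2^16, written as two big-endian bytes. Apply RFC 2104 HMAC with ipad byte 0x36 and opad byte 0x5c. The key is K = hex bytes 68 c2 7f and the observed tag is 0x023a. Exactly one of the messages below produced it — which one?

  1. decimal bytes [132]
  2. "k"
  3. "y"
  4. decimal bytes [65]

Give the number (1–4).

1

Key hex bytes 68 c2 7f is 3 bytes ≤ B = 5; zero-pad to 5 bytes: K' = 68 c2 7f 00 00.
K' ⊕ ipad = 5e f4 49 36 36; K' ⊕ opad = 34 9e 23 5c 5c.
m1: inner = H(5e f4 49 36 36 84) = 02 8b; tag = H(34 9e 23 5c 5c 02 8b) = 023a ← matches
m2: inner = H(5e f4 49 36 36 6b) = 02 72; tag = H(34 9e 23 5c 5c 02 72) = 0221
m3: inner = H(5e f4 49 36 36 79) = 02 80; tag = H(34 9e 23 5c 5c 02 80) = 022f
m4: inner = H(5e f4 49 36 36 41) = 02 48; tag = H(34 9e 23 5c 5c 02 48) = 01f7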